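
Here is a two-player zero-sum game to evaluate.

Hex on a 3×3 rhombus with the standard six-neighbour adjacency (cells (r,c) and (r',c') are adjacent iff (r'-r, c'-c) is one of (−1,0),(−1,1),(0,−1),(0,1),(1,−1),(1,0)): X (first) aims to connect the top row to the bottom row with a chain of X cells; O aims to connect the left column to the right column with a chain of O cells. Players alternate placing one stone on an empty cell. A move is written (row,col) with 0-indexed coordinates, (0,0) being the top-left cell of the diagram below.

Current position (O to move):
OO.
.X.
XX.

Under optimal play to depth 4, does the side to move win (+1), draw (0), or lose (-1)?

value(OO./.X./XX., O) = +1

[OO./.X./XX.] O move#1: (0,2):+1/OOO/.X./XX.*, (1,0):-1/OO./OX./XX., (1,2):-1/OO./.XO/XX., (2,2):-1/OO./.X./XXO
[OOO/.X./XX.] end (terminal -1, X#2); searched OO./.X./XX. to 4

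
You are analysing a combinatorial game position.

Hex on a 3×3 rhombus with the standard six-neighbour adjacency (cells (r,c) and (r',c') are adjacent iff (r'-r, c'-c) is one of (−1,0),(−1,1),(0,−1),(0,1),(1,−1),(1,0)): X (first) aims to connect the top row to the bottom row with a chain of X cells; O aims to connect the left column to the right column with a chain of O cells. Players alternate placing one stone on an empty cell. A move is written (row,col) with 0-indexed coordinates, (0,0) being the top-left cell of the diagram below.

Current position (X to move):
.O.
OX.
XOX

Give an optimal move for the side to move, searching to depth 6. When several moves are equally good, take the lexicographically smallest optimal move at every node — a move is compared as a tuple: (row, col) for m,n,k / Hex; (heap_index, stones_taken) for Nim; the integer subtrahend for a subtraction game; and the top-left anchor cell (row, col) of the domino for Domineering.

X's best at [.O./OX./XOX]: (0,2)

[.O./OX./XOX] X move#1: (0,0):-1/XO./OX./XOX, (0,2):+1/.OX/OX./XOX*, (1,2):-1/.O./OXX/XOX
[.OX/OX./XOX] end (terminal -1, O#2); searched .O./OX./XOX to 6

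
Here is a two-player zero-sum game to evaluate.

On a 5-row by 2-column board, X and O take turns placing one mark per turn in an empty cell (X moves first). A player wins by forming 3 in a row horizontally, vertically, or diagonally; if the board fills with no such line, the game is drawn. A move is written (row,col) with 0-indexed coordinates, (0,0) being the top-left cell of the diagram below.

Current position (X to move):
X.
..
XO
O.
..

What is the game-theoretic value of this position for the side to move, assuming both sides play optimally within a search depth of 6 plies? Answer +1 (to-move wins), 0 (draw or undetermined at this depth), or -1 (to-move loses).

p1 X@[X./../XO/O./..]: (0,1)[XX/../XO/O./..]+0 (1,0)[X./X./XO/O./..]+1* (1,1)[X./.X/XO/O./..]+0 (3,1)[X./../XO/OX/..]+0 (4,0)[X./../XO/O./X.]+0 (4,1)[X./../XO/O./.X]+0
p2 O@[X./X./XO/O./..] terminal -1; root [X./../XO/O./..] d6

value(X./../XO/O./.., X) = +1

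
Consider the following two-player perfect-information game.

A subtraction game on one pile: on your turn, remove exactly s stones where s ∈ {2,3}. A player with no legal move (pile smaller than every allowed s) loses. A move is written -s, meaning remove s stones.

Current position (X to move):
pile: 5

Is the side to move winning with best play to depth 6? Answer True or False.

X winning at [5]: False

p1 X@[5]: -2[3]-1* -3[2]-1
p2 O@[3]: -2[1]+1* -3[0]+1
p3 X@[1] terminal -1; root [5] d6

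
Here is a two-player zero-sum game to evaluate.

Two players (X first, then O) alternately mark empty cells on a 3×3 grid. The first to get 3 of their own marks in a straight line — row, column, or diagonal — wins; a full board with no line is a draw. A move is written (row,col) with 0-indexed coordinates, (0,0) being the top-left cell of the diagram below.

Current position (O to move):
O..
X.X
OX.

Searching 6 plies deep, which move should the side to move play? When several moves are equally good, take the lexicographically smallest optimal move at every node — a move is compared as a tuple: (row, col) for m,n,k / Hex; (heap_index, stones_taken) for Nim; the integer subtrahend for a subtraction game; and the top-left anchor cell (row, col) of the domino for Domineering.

p1 O@[O../X.X/OX.]: (0,1)[OO./X.X/OX.]-1 (0,2)[O.O/X.X/OX.]-1 (1,1)[O../XOX/OX.]+1* (2,2)[O../X.X/OXO]-1
p2 X@[O../XOX/OX.]: (0,1)[OX./XOX/OX.]-1* (0,2)[O.X/XOX/OX.]-1 (2,2)[O../XOX/OXX]-1
p3 O@[OX./XOX/OX.]: (0,2)[OXO/XOX/OX.]+1* (2,2)[OX./XOX/OXO]+1
p4 X@[OXO/XOX/OX.] terminal -1; root [O../X.X/OX.] d6

O's best at [O../X.X/OX.]: (1,1)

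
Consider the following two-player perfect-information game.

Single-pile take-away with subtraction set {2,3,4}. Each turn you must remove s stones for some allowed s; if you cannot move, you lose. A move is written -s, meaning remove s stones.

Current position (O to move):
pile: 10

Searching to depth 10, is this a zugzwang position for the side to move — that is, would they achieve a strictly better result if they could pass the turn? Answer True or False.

zugzwang(10, O) = False

ply 1, O at 10 | -2=-1→8; -3=+1→7*; -4=+1→6
ply 2, X at 7 | -2=-1→5*; -3=-1→4; -4=-1→3
ply 3, O at 5 | -2=-1→3; -3=-1→2; -4=+1→1*
ply 4: 1 is terminal -1 (X); from 10 depth 10
if O skipped the turn, X would face:
~ ply 1, X at 10 | -2=-1→8; -3=+1→7*; -4=+1→6
~ ply 2, O at 7 | -2=-1→5*; -3=-1→4; -4=-1→3
~ ply 3, X at 5 | -2=-1→3; -3=-1→2; -4=+1→1*
~ ply 4: 1 is terminal -1 (O); from 10 depth 10
compare (O): move=+1 vs pass=-1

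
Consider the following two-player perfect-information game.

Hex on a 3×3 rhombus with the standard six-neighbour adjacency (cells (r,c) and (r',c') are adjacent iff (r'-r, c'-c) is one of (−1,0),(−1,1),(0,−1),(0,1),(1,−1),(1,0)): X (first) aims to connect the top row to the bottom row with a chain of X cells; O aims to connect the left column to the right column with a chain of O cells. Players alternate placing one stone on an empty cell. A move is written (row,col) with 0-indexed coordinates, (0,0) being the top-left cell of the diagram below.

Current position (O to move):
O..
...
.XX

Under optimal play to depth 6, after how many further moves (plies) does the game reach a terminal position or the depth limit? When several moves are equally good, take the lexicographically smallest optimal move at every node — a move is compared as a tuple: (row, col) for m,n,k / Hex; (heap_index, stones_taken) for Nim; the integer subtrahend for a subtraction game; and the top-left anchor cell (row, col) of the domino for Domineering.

PV length from [O../.../.XX]: 5 plies

ply 1, O at O../.../.XX | (0,1)=-1→OO./.../.XX; (0,2)=+1→O.O/.../.XX*; (1,0)=-1→O../O../.XX; (1,1)=+1→O../.O./.XX; (1,2)=-1→O../..O/.XX; (2,0)=-1→O../.../OXX
ply 2, X at O.O/.../.XX | (0,1)=-1→OXO/.../.XX*; (1,0)=-1→O.O/X../.XX; (1,1)=-1→O.O/.X./.XX; (1,2)=-1→O.O/..X/.XX; (2,0)=-1→O.O/.../XXX
ply 3, O at OXO/.../.XX | (1,0)=-1→OXO/O../.XX; (1,1)=+1→OXO/.O./.XX*; (1,2)=-1→OXO/..O/.XX; (2,0)=-1→OXO/.../OXX
ply 4, X at OXO/.O./.XX | (1,0)=-1→OXO/XO./.XX*; (1,2)=-1→OXO/.OX/.XX; (2,0)=-1→OXO/.O./XXX
ply 5, O at OXO/XO./.XX | (1,2)=-1→OXO/XOO/.XX; (2,0)=+1→OXO/XO./OXX*
ply 6: OXO/XO./OXX is terminal -1 (X); from O../.../.XX depth 6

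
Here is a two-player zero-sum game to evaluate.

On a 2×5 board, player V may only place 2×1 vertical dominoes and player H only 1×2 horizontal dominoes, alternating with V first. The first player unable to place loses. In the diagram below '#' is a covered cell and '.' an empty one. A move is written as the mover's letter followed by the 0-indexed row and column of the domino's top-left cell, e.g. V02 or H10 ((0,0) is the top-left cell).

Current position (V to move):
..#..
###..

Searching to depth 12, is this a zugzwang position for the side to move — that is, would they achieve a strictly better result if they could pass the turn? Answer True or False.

p1 V@[..#../###..]: V03[..##./####.]+1* V04[..#.#/###.#]+1
p2 H@[..##./####.]: H00[####./####.]-1*
p3 V@[####./####.]: V04[#####/#####]+1*
p4 H@[#####/#####] terminal -1; root [..#../###..] d12
if V skipped the turn, H would face:
~ p1 H@[..#../###..]: H00[###../###..]-1 H03[..###/###..]+1* H13[..#../#####]+1
~ p2 V@[..###/###..] terminal -1; root [..#../###..] d12
compare (V): move=+1 vs pass=-1

zugzwang(..#../###.., V) = False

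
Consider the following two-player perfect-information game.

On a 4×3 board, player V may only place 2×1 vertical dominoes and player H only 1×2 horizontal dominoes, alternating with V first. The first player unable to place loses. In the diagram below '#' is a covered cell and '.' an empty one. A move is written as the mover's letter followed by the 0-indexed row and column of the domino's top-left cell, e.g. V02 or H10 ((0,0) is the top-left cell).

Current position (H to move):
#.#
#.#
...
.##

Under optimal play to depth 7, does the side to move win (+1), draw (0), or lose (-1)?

value(#.#/#.#/.../.##, H) = -1

[#.#/#.#/.../.##] H move#1: H20:-1/#.#/#.#/##./.##*, H21:-1/#.#/#.#/.##/.##
[#.#/#.#/##./.##] V move#2: V01:+1/###/###/##./.##*
[###/###/##./.##] end (terminal -1, H#3); searched #.#/#.#/.../.## to 7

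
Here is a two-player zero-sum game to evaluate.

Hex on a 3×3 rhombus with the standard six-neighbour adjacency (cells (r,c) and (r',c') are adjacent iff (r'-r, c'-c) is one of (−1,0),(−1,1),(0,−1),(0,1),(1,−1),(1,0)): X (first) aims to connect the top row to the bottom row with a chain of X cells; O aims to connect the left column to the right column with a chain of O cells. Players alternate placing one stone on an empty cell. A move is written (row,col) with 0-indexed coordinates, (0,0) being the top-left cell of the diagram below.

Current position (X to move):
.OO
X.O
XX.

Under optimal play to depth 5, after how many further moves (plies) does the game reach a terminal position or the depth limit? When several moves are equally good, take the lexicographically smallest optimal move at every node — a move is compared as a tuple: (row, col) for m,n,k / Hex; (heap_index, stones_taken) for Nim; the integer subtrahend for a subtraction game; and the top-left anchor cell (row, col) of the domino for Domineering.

[.OO/X.O/XX.] X move#1: (0,0):+1/XOO/X.O/XX.*, (1,1):-1/.OO/XXO/XX., (2,2):-1/.OO/X.O/XXX
[XOO/X.O/XX.] end (terminal -1, O#2); searched .OO/X.O/XX. to 5

PV length from [.OO/X.O/XX.]: 1 ply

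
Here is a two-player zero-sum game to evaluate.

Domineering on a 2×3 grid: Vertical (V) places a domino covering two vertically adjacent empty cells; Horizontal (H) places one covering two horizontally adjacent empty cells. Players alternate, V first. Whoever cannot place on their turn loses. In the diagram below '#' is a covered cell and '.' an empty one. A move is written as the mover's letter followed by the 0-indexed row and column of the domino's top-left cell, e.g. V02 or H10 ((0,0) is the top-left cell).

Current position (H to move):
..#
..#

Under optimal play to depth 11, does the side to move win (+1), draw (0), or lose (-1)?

p1 H@[..#/..#]: H00[###/..#]+1* H10[..#/###]+1
p2 V@[###/..#] terminal -1; root [..#/..#] d11

value(..#/..#, H) = +1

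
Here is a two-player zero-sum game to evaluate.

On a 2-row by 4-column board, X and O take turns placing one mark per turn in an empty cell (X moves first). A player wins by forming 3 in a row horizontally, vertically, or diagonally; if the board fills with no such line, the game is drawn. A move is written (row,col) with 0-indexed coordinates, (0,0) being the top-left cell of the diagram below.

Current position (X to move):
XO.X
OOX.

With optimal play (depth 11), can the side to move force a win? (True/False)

X winning at [XO.X/OOX.]: False

[XO.X/OOX.] X move#1: (0,2):+0/XOXX/OOX.*, (1,3):+0/XO.X/OOXX
[XOXX/OOX.] O move#2: (1,3):+0/XOXX/OOXO*
[XOXX/OOXO] end (terminal +0, X#3); searched XO.X/OOX. to 11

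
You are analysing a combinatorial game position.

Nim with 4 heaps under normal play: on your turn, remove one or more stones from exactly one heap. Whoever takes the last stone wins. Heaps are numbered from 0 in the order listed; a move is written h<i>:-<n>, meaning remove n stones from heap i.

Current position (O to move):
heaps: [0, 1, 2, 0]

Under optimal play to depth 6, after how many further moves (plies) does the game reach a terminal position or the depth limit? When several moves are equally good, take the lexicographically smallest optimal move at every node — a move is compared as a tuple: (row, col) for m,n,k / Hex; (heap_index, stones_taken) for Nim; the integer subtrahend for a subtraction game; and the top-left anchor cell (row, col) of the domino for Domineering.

p1 O@[(0,1,2,0)]: h1:-1[(0,0,2,0)]-1 h2:-1[(0,1,1,0)]+1* h2:-2[(0,1,0,0)]-1
p2 X@[(0,1,1,0)]: h1:-1[(0,0,1,0)]-1* h2:-1[(0,1,0,0)]-1
p3 O@[(0,0,1,0)]: h2:-1[(0,0,0,0)]+1*
p4 X@[(0,0,0,0)] terminal -1; root [(0,1,2,0)] d6

PV length from [(0,1,2,0)]: 3 plies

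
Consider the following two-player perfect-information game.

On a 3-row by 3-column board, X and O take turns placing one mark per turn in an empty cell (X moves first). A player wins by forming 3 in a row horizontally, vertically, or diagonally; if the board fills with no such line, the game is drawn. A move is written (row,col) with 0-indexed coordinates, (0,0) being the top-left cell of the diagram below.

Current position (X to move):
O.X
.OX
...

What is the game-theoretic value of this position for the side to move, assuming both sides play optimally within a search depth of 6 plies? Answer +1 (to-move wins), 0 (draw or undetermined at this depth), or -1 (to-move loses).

value(O.X/.OX/..., X) = +1

[O.X/.OX/...] X move#1: (0,1):-1/OXX/.OX/..., (1,0):-1/O.X/XOX/..., (2,0):-1/O.X/.OX/X.., (2,1):-1/O.X/.OX/.X., (2,2):+1/O.X/.OX/..X*
[O.X/.OX/..X] end (terminal -1, O#2); searched O.X/.OX/... to 6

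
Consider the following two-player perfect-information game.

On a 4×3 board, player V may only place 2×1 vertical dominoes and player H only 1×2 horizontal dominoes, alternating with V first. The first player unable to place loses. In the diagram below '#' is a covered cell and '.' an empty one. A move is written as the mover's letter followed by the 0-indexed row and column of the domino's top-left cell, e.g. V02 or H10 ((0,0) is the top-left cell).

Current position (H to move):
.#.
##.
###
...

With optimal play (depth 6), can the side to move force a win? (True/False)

[.#./##./###/...] H move#1: H30:-1/.#./##./###/##.*, H31:-1/.#./##./###/.##
[.#./##./###/##.] V move#2: V02:+1/.##/###/###/##.*
[.##/###/###/##.] end (terminal -1, H#3); searched .#./##./###/... to 6

H winning at [.#./##./###/...]: False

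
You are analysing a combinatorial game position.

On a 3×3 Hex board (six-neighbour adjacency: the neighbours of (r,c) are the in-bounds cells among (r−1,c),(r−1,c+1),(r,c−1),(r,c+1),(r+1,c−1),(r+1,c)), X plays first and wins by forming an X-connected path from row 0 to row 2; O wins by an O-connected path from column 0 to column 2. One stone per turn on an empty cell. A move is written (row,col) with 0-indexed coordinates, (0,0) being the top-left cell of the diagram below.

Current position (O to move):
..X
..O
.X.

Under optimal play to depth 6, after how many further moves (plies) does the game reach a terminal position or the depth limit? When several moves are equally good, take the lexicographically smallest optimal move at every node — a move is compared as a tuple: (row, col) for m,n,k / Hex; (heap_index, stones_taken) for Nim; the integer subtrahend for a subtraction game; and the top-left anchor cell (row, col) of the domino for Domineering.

ply 1, O at ..X/..O/.X. | (0,0)=-1→O.X/..O/.X.; (0,1)=-1→.OX/..O/.X.; (1,0)=-1→..X/O.O/.X.; (1,1)=+1→..X/.OO/.X.*; (2,0)=-1→..X/..O/OX.; (2,2)=-1→..X/..O/.XO
ply 2, X at ..X/.OO/.X. | (0,0)=-1→X.X/.OO/.X.*; (0,1)=-1→.XX/.OO/.X.; (1,0)=-1→..X/XOO/.X.; (2,0)=-1→..X/.OO/XX.; (2,2)=-1→..X/.OO/.XX
ply 3, O at X.X/.OO/.X. | (0,1)=+1→XOX/.OO/.X.*; (1,0)=+1→X.X/OOO/.X.; (2,0)=+1→X.X/.OO/OX.; (2,2)=+1→X.X/.OO/.XO
ply 4, X at XOX/.OO/.X. | (1,0)=-1→XOX/XOO/.X.*; (2,0)=-1→XOX/.OO/XX.; (2,2)=-1→XOX/.OO/.XX
ply 5, O at XOX/XOO/.X. | (2,0)=+1→XOX/XOO/OX.*; (2,2)=-1→XOX/XOO/.XO
ply 6: XOX/XOO/OX. is terminal -1 (X); from ..X/..O/.X. depth 6

PV length from [..X/..O/.X.]: 5 plies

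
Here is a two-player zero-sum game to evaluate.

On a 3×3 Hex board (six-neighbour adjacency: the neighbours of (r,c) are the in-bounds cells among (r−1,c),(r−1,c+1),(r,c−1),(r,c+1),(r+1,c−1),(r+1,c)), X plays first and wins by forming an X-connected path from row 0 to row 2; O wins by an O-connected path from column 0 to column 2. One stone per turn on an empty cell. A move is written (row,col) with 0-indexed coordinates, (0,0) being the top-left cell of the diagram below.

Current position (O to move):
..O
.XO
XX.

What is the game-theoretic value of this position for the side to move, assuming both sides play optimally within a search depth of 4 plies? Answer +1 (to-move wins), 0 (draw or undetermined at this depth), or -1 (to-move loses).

value(..O/.XO/XX., O) = +1

[..O/.XO/XX.] O move#1: (0,0):-1/O.O/.XO/XX., (0,1):+1/.OO/.XO/XX.*, (1,0):-1/..O/OXO/XX., (2,2):-1/..O/.XO/XXO
[.OO/.XO/XX.] X move#2: (0,0):-1/XOO/.XO/XX.*, (1,0):-1/.OO/XXO/XX., (2,2):-1/.OO/.XO/XXX
[XOO/.XO/XX.] O move#3: (1,0):+1/XOO/OXO/XX.*, (2,2):-1/XOO/.XO/XXO
[XOO/OXO/XX.] end (terminal -1, X#4); searched ..O/.XO/XX. to 4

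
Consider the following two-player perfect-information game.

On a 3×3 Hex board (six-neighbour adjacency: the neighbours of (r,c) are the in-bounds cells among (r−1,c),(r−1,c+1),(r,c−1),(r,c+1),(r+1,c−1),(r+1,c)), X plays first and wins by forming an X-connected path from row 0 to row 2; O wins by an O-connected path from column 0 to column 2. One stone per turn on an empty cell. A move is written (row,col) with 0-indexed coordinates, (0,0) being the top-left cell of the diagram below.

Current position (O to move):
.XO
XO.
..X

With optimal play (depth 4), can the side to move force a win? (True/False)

O winning at [.XO/XO./..X]: True

[.XO/XO./..X] O move#1: (0,0):-1/OXO/XO./..X, (1,2):-1/.XO/XOO/..X, (2,0):+1/.XO/XO./O.X*, (2,1):-1/.XO/XO./.OX
[.XO/XO./O.X] end (terminal -1, X#2); searched .XO/XO./..X to 4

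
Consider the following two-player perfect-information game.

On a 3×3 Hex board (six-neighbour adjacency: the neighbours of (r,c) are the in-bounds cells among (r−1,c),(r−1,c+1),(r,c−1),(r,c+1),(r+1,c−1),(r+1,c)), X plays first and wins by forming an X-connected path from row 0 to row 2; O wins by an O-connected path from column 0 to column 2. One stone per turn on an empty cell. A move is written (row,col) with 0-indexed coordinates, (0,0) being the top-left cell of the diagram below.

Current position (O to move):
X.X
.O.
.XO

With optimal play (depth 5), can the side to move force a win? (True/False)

ply 1, O at X.X/.O./.XO | (0,1)=-1→XOX/.O./.XO; (1,0)=-1→X.X/OO./.XO; (1,2)=+1→X.X/.OO/.XO*; (2,0)=-1→X.X/.O./OXO
ply 2, X at X.X/.OO/.XO | (0,1)=-1→XXX/.OO/.XO*; (1,0)=-1→X.X/XOO/.XO; (2,0)=-1→X.X/.OO/XXO
ply 3, O at XXX/.OO/.XO | (1,0)=+1→XXX/OOO/.XO*; (2,0)=+1→XXX/.OO/OXO
ply 4: XXX/OOO/.XO is terminal -1 (X); from X.X/.O./.XO depth 5

O winning at [X.X/.O./.XO]: True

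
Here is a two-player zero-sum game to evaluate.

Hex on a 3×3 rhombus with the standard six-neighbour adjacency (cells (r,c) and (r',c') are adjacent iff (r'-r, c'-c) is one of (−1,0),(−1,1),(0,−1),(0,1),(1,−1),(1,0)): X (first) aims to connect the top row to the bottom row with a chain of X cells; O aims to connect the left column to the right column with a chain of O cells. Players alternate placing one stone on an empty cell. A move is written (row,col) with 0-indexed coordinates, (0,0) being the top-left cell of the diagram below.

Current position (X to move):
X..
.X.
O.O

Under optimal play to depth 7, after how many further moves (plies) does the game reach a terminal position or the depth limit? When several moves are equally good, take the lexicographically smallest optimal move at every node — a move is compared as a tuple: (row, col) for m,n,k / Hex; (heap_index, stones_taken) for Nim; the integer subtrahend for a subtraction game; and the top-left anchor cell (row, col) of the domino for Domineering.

PV length from [X../.X./O.O]: 3 plies

ply 1, X at X../.X./O.O | (0,1)=-1→XX./.X./O.O; (0,2)=-1→X.X/.X./O.O; (1,0)=-1→X../XX./O.O; (1,2)=-1→X../.XX/O.O; (2,1)=+1→X../.X./OXO*
ply 2, O at X../.X./OXO | (0,1)=-1→XO./.X./OXO*; (0,2)=-1→X.O/.X./OXO; (1,0)=-1→X../OX./OXO; (1,2)=-1→X../.XO/OXO
ply 3, X at XO./.X./OXO | (0,2)=+1→XOX/.X./OXO*; (1,0)=+1→XO./XX./OXO; (1,2)=+1→XO./.XX/OXO
ply 4: XOX/.X./OXO is terminal -1 (O); from X../.X./O.O depth 7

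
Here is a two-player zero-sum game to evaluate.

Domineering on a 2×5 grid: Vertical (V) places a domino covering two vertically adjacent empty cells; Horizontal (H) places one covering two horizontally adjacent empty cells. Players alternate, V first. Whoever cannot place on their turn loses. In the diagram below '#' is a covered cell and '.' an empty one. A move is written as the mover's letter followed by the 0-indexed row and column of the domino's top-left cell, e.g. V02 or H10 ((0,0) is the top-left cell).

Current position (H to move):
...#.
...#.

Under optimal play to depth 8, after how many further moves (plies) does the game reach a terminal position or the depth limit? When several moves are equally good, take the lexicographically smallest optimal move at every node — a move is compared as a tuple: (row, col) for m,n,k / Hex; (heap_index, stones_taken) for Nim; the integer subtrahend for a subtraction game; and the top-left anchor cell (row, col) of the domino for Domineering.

p1 H@[...#./...#.]: H00[##.#./...#.]-1* H01[.###./...#.]-1 H10[...#./##.#.]-1 H11[...#./.###.]-1
p2 V@[##.#./...#.]: V02[####./..##.]+1* V04[##.##/...##]-1
p3 H@[####./..##.]: H10[####./####.]-1*
p4 V@[####./####.]: V04[#####/#####]+1*
p5 H@[#####/#####] terminal -1; root [...#./...#.] d8

PV length from [...#./...#.]: 4 plies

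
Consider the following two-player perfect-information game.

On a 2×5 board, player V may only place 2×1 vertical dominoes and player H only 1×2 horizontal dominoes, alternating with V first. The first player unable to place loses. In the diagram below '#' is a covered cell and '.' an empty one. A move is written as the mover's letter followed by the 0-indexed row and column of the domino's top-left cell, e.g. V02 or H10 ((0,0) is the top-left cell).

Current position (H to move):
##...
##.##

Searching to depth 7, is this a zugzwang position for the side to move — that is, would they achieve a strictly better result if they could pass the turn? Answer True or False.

[##.../##.##] H move#1: H02:+1/####./##.##*, H03:-1/##.##/##.##
[####./##.##] end (terminal -1, V#2); searched ##.../##.## to 7
suppose H passes — search the same position with V to move:
pass> [##.../##.##] V move#1: V02:-1/###../#####*
pass> [###../#####] H move#2: H03:+1/#####/#####*
pass> [#####/#####] end (terminal -1, V#3); searched ##.../##.## to 7
for H: play +1, pass +1

zugzwang(##.../##.##, H) = False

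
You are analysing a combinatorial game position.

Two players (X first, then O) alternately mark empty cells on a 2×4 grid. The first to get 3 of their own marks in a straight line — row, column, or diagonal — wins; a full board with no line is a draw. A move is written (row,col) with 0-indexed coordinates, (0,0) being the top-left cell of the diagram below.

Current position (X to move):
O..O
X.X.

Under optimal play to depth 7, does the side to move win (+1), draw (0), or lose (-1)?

value(O..O/X.X., X) = +1

[O..O/X.X.] X move#1: (0,1):+0/OX.O/X.X., (0,2):+0/O.XO/X.X., (1,1):+1/O..O/XXX.*, (1,3):+0/O..O/X.XX
[O..O/XXX.] end (terminal -1, O#2); searched O..O/X.X. to 7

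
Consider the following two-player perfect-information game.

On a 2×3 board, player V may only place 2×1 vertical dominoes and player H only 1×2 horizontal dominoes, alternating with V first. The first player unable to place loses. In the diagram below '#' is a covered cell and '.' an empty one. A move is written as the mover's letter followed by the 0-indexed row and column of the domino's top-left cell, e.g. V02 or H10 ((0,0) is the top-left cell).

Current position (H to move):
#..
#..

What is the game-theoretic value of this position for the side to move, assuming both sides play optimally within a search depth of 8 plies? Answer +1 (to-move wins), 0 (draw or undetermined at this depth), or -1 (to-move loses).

p1 H@[#../#..]: H01[###/#..]+1* H11[#../###]+1
p2 V@[###/#..] terminal -1; root [#../#..] d8

value(#../#.., H) = +1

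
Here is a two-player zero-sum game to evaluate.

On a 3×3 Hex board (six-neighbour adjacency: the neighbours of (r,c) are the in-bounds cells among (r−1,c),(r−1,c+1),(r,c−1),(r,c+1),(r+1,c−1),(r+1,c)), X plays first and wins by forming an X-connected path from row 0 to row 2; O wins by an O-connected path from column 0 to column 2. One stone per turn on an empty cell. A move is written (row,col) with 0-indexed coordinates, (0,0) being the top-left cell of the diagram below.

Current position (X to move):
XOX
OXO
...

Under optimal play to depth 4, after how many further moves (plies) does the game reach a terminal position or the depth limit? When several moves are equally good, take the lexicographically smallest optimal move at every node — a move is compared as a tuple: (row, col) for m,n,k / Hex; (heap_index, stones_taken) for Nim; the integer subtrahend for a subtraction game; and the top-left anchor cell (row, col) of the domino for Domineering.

[XOX/OXO/...] X move#1: (2,0):+1/XOX/OXO/X..*, (2,1):+1/XOX/OXO/.X., (2,2):+1/XOX/OXO/..X
[XOX/OXO/X..] end (terminal -1, O#2); searched XOX/OXO/... to 4

PV length from [XOX/OXO/...]: 1 ply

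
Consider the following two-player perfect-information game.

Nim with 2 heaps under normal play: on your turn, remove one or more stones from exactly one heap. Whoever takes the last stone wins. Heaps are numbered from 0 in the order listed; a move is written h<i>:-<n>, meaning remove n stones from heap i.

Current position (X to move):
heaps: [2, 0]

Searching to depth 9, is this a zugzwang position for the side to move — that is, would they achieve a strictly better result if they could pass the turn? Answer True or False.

zugzwang((2,0), X) = False

[(2,0)] X move#1: h0:-1:-1/(1,0), h0:-2:+1/(0,0)*
[(0,0)] end (terminal -1, O#2); searched (2,0) to 9
pass branch (O moves first from the same position):
  | [(2,0)] O move#1: h0:-1:-1/(1,0), h0:-2:+1/(0,0)*
  | [(0,0)] end (terminal -1, X#2); searched (2,0) to 9
X moving scores +1; X passing scores -1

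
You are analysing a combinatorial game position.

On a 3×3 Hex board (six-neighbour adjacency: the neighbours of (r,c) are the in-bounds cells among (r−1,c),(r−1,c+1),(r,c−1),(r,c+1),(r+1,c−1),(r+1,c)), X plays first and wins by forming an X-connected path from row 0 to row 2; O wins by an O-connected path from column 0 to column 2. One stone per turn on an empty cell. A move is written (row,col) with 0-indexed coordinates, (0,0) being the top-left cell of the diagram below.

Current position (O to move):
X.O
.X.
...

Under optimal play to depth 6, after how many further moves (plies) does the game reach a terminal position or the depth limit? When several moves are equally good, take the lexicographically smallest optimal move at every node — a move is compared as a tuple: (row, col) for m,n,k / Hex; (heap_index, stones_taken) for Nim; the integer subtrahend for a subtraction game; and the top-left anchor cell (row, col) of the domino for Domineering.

[X.O/.X./...] O move#1: (0,1):-1/XOO/.X./...*, (1,0):-1/X.O/OX./..., (1,2):-1/X.O/.XO/..., (2,0):-1/X.O/.X./O.., (2,1):-1/X.O/.X./.O., (2,2):-1/X.O/.X./..O
[XOO/.X./...] X move#2: (1,0):+1/XOO/XX./...*, (1,2):-1/XOO/.XX/..., (2,0):-1/XOO/.X./X.., (2,1):-1/XOO/.X./.X., (2,2):-1/XOO/.X./..X
[XOO/XX./...] O move#3: (1,2):-1/XOO/XXO/...*, (2,0):-1/XOO/XX./O.., (2,1):-1/XOO/XX./.O., (2,2):-1/XOO/XX./..O
[XOO/XXO/...] X move#4: (2,0):+1/XOO/XXO/X..*, (2,1):+1/XOO/XXO/.X., (2,2):+1/XOO/XXO/..X
[XOO/XXO/X..] end (terminal -1, O#5); searched X.O/.X./... to 6

PV length from [X.O/.X./...]: 4 plies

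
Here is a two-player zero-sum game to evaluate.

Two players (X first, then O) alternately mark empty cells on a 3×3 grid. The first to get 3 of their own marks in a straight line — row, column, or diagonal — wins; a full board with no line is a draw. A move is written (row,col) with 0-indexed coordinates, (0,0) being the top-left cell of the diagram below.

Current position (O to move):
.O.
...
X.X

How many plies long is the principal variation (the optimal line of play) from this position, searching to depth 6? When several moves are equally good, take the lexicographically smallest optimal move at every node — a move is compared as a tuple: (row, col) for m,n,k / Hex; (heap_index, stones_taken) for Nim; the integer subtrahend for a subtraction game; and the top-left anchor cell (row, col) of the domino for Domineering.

PV length from [.O./.../X.X]: 4 plies

[.O./.../X.X] O move#1: (0,0):-1/OO./.../X.X*, (0,2):-1/.OO/.../X.X, (1,0):-1/.O./O../X.X, (1,1):-1/.O./.O./X.X, (1,2):-1/.O./..O/X.X, (2,1):-1/.O./.../XOX
[OO./.../X.X] X move#2: (0,2):+1/OOX/.../X.X*, (1,0):-1/OO./X../X.X, (1,1):-1/OO./.X./X.X, (1,2):-1/OO./..X/X.X, (2,1):+1/OO./.../XXX
[OOX/.../X.X] O move#3: (1,0):-1/OOX/O../X.X*, (1,1):-1/OOX/.O./X.X, (1,2):-1/OOX/..O/X.X, (2,1):-1/OOX/.../XOX
[OOX/O../X.X] X move#4: (1,1):+1/OOX/OX./X.X*, (1,2):+1/OOX/O.X/X.X, (2,1):+1/OOX/O../XXX
[OOX/OX./X.X] end (terminal -1, O#5); searched .O./.../X.X to 6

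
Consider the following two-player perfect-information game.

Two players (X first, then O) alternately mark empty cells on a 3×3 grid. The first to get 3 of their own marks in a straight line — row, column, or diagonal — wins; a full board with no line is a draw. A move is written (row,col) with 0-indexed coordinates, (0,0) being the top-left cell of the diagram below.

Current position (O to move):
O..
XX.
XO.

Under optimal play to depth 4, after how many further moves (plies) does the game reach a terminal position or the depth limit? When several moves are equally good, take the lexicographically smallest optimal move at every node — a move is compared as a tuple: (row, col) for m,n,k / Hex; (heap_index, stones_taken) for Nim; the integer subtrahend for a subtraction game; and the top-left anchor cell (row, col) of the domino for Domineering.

PV length from [O../XX./XO.]: 2 plies

ply 1, O at O../XX./XO. | (0,1)=-1→OO./XX./XO.*; (0,2)=-1→O.O/XX./XO.; (1,2)=-1→O../XXO/XO.; (2,2)=-1→O../XX./XOO
ply 2, X at OO./XX./XO. | (0,2)=+1→OOX/XX./XO.*; (1,2)=+1→OO./XXX/XO.; (2,2)=-1→OO./XX./XOX
ply 3: OOX/XX./XO. is terminal -1 (O); from O../XX./XO. depth 4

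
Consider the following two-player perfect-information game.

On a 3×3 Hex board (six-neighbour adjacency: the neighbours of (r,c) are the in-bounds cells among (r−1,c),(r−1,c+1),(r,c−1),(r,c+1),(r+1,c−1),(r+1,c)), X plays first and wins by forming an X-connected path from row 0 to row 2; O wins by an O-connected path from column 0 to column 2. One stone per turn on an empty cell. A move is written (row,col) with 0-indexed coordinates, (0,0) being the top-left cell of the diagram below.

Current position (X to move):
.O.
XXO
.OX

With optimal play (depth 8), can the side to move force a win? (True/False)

X winning at [.O./XXO/.OX]: True

[.O./XXO/.OX] X move#1: (0,0):-1/XO./XXO/.OX, (0,2):-1/.OX/XXO/.OX, (2,0):+1/.O./XXO/XOX*
[.O./XXO/XOX] O move#2: (0,0):-1/OO./XXO/XOX*, (0,2):-1/.OO/XXO/XOX
[OO./XXO/XOX] X move#3: (0,2):+1/OOX/XXO/XOX*
[OOX/XXO/XOX] end (terminal -1, O#4); searched .O./XXO/.OX to 8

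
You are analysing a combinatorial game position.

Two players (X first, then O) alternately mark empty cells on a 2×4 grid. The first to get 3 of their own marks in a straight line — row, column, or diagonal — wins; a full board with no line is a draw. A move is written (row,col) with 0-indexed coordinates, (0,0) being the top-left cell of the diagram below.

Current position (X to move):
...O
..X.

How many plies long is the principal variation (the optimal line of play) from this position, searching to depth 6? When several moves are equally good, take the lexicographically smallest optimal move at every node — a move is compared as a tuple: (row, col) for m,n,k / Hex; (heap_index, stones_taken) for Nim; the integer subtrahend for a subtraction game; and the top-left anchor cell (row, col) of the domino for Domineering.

PV length from [...O/..X.]: 5 plies

p1 X@[...O/..X.]: (0,0)[X..O/..X.]+0 (0,1)[.X.O/..X.]+0 (0,2)[..XO/..X.]+0 (1,0)[...O/X.X.]+0 (1,1)[...O/.XX.]+1* (1,3)[...O/..XX]+0
p2 O@[...O/.XX.]: (0,0)[O..O/.XX.]-1* (0,1)[.O.O/.XX.]-1 (0,2)[..OO/.XX.]-1 (1,0)[...O/OXX.]-1 (1,3)[...O/.XXO]-1
p3 X@[O..O/.XX.]: (0,1)[OX.O/.XX.]+1* (0,2)[O.XO/.XX.]+1 (1,0)[O..O/XXX.]+1 (1,3)[O..O/.XXX]+1
p4 O@[OX.O/.XX.]: (0,2)[OXOO/.XX.]-1* (1,0)[OX.O/OXX.]-1 (1,3)[OX.O/.XXO]-1
p5 X@[OXOO/.XX.]: (1,0)[OXOO/XXX.]+1* (1,3)[OXOO/.XXX]+1
p6 O@[OXOO/XXX.] terminal -1; root [...O/..X.] d6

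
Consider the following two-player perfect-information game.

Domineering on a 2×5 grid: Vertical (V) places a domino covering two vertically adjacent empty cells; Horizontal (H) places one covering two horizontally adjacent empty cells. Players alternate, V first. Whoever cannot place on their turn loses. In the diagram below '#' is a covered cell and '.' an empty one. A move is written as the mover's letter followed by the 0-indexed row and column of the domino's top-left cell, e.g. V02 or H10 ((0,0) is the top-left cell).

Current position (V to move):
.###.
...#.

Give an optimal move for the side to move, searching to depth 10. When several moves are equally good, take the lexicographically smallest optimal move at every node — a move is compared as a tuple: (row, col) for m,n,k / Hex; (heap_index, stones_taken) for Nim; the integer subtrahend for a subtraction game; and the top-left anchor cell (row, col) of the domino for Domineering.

V's best at [.###./...#.]: V00

ply 1, V at .###./...#. | V00=+1→####./#..#.*; V04=-1→.####/...##
ply 2, H at ####./#..#. | H11=-1→####./####.*
ply 3, V at ####./####. | V04=+1→#####/#####*
ply 4: #####/##### is terminal -1 (H); from .###./...#. depth 10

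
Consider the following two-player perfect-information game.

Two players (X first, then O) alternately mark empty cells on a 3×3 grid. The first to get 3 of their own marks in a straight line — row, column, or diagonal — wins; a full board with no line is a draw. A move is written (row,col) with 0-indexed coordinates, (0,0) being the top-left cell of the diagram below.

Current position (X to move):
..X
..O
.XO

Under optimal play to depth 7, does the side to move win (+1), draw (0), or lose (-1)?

ply 1, X at ..X/..O/.XO | (0,0)=+1→X.X/..O/.XO*; (0,1)=+1→.XX/..O/.XO; (1,0)=+1→..X/X.O/.XO; (1,1)=+1→..X/.XO/.XO; (2,0)=-1→..X/..O/XXO
ply 2, O at X.X/..O/.XO | (0,1)=-1→XOX/..O/.XO*; (1,0)=-1→X.X/O.O/.XO; (1,1)=-1→X.X/.OO/.XO; (2,0)=-1→X.X/..O/OXO
ply 3, X at XOX/..O/.XO | (1,0)=+0→XOX/X.O/.XO; (1,1)=+0→XOX/.XO/.XO; (2,0)=+1→XOX/..O/XXO*
ply 4, O at XOX/..O/XXO | (1,0)=-1→XOX/O.O/XXO*; (1,1)=-1→XOX/.OO/XXO
ply 5, X at XOX/O.O/XXO | (1,1)=+1→XOX/OXO/XXO*
ply 6: XOX/OXO/XXO is terminal -1 (O); from ..X/..O/.XO depth 7

value(..X/..O/.XO, X) = +1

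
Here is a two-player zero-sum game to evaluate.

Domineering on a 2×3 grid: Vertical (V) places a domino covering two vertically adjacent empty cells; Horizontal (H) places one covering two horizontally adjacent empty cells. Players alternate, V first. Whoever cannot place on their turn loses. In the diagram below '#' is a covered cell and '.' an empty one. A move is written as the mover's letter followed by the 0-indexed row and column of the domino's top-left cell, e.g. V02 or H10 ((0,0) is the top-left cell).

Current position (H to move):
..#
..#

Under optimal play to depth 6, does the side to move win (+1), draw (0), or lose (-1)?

value(..#/..#, H) = +1

[..#/..#] H move#1: H00:+1/###/..#*, H10:+1/..#/###
[###/..#] end (terminal -1, V#2); searched ..#/..# to 6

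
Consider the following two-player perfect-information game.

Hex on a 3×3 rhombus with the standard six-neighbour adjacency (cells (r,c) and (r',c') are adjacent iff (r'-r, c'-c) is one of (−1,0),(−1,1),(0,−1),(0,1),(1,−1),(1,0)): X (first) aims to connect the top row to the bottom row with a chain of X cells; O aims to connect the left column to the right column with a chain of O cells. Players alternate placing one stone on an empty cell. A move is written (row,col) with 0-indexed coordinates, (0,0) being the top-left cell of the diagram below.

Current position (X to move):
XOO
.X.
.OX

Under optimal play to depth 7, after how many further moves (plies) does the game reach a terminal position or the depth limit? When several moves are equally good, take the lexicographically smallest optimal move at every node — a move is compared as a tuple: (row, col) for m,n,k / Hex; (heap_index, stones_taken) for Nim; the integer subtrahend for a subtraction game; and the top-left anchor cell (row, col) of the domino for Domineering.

PV length from [XOO/.X./.OX]: 3 plies

[XOO/.X./.OX] X move#1: (1,0):+1/XOO/XX./.OX*, (1,2):-1/XOO/.XX/.OX, (2,0):-1/XOO/.X./XOX
[XOO/XX./.OX] O move#2: (1,2):-1/XOO/XXO/.OX*, (2,0):-1/XOO/XX./OOX
[XOO/XXO/.OX] X move#3: (2,0):+1/XOO/XXO/XOX*
[XOO/XXO/XOX] end (terminal -1, O#4); searched XOO/.X./.OX to 7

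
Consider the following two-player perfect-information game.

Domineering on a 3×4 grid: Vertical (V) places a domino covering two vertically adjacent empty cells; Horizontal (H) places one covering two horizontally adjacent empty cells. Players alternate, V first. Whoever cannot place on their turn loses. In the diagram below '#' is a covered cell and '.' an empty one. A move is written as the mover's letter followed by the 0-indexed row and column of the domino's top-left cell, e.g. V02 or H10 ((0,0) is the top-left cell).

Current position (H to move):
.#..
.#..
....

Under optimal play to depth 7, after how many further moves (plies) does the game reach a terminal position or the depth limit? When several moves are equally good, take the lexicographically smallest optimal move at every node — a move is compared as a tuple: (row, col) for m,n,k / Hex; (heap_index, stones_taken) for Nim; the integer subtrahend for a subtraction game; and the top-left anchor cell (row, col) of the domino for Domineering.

PV length from [.#../.#../....]: 3 plies

[.#../.#../....] H move#1: H02:-1/.###/.#../...., H12:+1/.#../.###/....*, H20:-1/.#../.#../##.., H21:-1/.#../.#../.##., H22:-1/.#../.#../..##
[.#../.###/....] V move#2: V00:-1/##../####/....*, V10:-1/.#../####/#...
[##../####/....] H move#3: H02:+1/####/####/....*, H20:+1/##../####/##.., H21:+1/##../####/.##., H22:+1/##../####/..##
[####/####/....] end (terminal -1, V#4); searched .#../.#../.... to 7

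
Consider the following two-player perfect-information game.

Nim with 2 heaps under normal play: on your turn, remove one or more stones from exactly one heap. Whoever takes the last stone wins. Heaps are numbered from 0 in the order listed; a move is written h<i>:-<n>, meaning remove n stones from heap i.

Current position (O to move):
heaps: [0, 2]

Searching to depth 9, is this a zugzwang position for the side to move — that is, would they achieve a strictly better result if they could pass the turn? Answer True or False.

[(0,2)] O move#1: h1:-1:-1/(0,1), h1:-2:+1/(0,0)*
[(0,0)] end (terminal -1, X#2); searched (0,2) to 9
if O skipped the turn, X would face:
~ [(0,2)] X move#1: h1:-1:-1/(0,1), h1:-2:+1/(0,0)*
~ [(0,0)] end (terminal -1, O#2); searched (0,2) to 9
compare (O): move=+1 vs pass=-1

zugzwang((0,2), O) = False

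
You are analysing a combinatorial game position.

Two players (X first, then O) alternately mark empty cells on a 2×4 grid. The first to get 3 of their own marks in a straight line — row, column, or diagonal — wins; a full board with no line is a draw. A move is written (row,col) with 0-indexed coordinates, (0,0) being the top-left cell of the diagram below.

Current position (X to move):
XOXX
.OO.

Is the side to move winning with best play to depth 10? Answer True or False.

X winning at [XOXX/.OO.]: False

p1 X@[XOXX/.OO.]: (1,0)[XOXX/XOO.]-1* (1,3)[XOXX/.OOX]-1
p2 O@[XOXX/XOO.]: (1,3)[XOXX/XOOO]+1*
p3 X@[XOXX/XOOO] terminal -1; root [XOXX/.OO.] d10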